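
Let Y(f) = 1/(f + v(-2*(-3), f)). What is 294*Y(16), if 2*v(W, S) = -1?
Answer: 588/31 ≈ 18.968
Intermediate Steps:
v(W, S) = -½ (v(W, S) = (½)*(-1) = -½)
Y(f) = 1/(-½ + f) (Y(f) = 1/(f - ½) = 1/(-½ + f))
294*Y(16) = 294*(2/(-1 + 2*16)) = 294*(2/(-1 + 32)) = 294*(2/31) = 588/31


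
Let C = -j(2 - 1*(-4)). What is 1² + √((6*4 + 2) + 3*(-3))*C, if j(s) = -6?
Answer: 1 + 6*√17 ≈ 25.739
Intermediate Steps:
C = 6 (C = -1*(-6) = 6)
1² + √((6*4 + 2) + 3*(-3))*C = 1² + √((6*4 + 2) + 3*(-3))*6 = 1 + √((24 + 2) - 9)*6 = 1 + √(26 - 9)*6 = 1 + √17*6 = 1 + 6*√17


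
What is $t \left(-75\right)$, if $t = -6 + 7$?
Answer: $-75$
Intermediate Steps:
$t = 1$
$t \left(-75\right) = 1 \left(-75\right) = -75$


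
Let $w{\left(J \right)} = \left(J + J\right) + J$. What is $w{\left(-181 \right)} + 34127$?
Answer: $33584$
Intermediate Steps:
$w{\left(J \right)} = 3 J$ ($w{\left(J \right)} = 2 J + J = 3 J$)
$w{\left(-181 \right)} + 34127 = 3 \left(-181\right) + 34127 = -543 + 34127 = 33584$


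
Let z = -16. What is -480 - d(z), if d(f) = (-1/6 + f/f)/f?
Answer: -46075/96 ≈ -479.95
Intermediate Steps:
d(f) = 5/(6*f) (d(f) = (-1*⅙ + 1)/f = (-⅙ + 1)/f = 5/(6*f))
-480 - d(z) = -480 - 5/(6*(-16)) = -480 - 5*(-1)/(6*16) = -480 - 1*(-5/96) = -480 + 5/96 = -46075/96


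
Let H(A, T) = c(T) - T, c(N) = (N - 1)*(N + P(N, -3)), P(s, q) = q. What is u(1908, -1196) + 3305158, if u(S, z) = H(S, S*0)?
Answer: 3305161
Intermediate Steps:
c(N) = (-1 + N)*(-3 + N) (c(N) = (N - 1)*(N - 3) = (-1 + N)*(-3 + N))
H(A, T) = 3 + T² - 5*T (H(A, T) = (3 + T² - 4*T) - T = 3 + T² - 5*T)
u(S, z) = 3 (u(S, z) = 3 + (S*0)² - 5*S*0 = 3 + 0² - 5*0 = 3 + 0 + 0 = 3)
u(1908, -1196) + 3305158 = 3 + 3305158 = 3305161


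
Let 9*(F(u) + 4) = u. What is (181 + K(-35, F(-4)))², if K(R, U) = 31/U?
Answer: 48455521/1600 ≈ 30285.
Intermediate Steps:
F(u) = -4 + u/9
(181 + K(-35, F(-4)))² = (181 + 31/(-4 + (⅑)*(-4)))² = (181 + 31/(-4 - 4/9))² = (181 + 31/(-40/9))² = (181 + 31*(-9/40))² = (181 - 279/40)² = (6961/40)² = 48455521/1600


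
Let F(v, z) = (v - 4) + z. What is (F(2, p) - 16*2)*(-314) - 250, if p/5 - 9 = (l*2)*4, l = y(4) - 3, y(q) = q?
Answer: -16264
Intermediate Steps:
l = 1 (l = 4 - 3 = 1)
p = 85 (p = 45 + 5*((1*2)*4) = 45 + 5*(2*4) = 45 + 5*8 = 45 + 40 = 85)
F(v, z) = -4 + v + z (F(v, z) = (-4 + v) + z = -4 + v + z)
(F(2, p) - 16*2)*(-314) - 250 = ((-4 + 2 + 85) - 16*2)*(-314) - 250 = (83 - 32)*(-314) - 250 = 51*(-314) - 250 = -16014 - 250 = -16264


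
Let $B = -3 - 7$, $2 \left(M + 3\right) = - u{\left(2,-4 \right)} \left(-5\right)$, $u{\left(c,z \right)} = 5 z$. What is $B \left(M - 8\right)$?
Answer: $610$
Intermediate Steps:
$M = -53$ ($M = -3 + \frac{- 5 \left(-4\right) \left(-5\right)}{2} = -3 + \frac{\left(-1\right) \left(-20\right) \left(-5\right)}{2} = -3 + \frac{20 \left(-5\right)}{2} = -3 + \frac{1}{2} \left(-100\right) = -3 - 50 = -53$)
$B = -10$ ($B = -3 - 7 = -10$)
$B \left(M - 8\right) = - 10 \left(-53 - 8\right) = \left(-10\right) \left(-61\right) = 610$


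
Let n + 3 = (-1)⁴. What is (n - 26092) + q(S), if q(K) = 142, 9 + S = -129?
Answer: -25952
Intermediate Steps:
S = -138 (S = -9 - 129 = -138)
n = -2 (n = -3 + (-1)⁴ = -3 + 1 = -2)
(n - 26092) + q(S) = (-2 - 26092) + 142 = -26094 + 142 = -25952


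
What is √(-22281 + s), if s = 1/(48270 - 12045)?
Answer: 2*I*√32486951266/2415 ≈ 149.27*I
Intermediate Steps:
s = 1/36225 ≈ 2.7605e-5
√(-22281 + s) = √(-22281 + 1/36225) = √(-807129224/36225) = 2*I*√32486951266/2415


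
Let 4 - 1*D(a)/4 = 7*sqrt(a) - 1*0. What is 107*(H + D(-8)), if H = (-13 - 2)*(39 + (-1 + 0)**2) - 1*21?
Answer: -64735 - 5992*I*sqrt(2) ≈ -64735.0 - 8474.0*I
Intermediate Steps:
H = -621 (H = -15*(39 + (-1)**2) - 21 = -15*(39 + 1) - 21 = -15*40 - 21 = -600 - 21 = -621)
D(a) = 16 - 28*sqrt(a) (D(a) = 16 - 4*(7*sqrt(a) - 1*0) = 16 - 4*(7*sqrt(a) + 0) = 16 - 28*sqrt(a))
107*(H + D(-8)) = 107*(-621 + (16 - 56*I*sqrt(2))) = 107*(-605 - 56*I*sqrt(2)) = -64735 - 5992*I*sqrt(2)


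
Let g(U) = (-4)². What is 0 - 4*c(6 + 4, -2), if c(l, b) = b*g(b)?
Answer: 128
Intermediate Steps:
g(U) = 16
c(l, b) = 16*b (c(l, b) = b*16 = 16*b)
0 - 4*c(6 + 4, -2) = 0 - 64*(-2) = 0 - 4*(-32) = 0 + 128 = 128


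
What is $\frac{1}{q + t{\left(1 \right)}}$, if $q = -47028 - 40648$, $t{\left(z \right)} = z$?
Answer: $- \frac{1}{87675} \approx -1.1406 \cdot 10^{-5}$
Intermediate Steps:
$q = -87676$
$\frac{1}{q + t{\left(1 \right)}} = \frac{1}{-87676 + 1} = \frac{1}{-87675} = - \frac{1}{87675}$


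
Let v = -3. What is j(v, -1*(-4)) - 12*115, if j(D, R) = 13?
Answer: -1367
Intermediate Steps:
j(v, -1*(-4)) - 12*115 = 13 - 12*115 = 13 - 1380 = -1367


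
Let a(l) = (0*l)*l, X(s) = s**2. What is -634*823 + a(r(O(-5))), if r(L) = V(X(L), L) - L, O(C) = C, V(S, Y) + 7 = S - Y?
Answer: -521782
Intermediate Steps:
V(S, Y) = -7 + S - Y (V(S, Y) = -7 + (S - Y) = -7 + S - Y)
r(L) = -7 + L**2 - 2*L (r(L) = (-7 + L**2 - L) - L = -7 + L**2 - 2*L)
a(l) = 0 (a(l) = 0*l = 0)
-634*823 + a(r(O(-5))) = -634*823 + 0 = -521782 + 0 = -521782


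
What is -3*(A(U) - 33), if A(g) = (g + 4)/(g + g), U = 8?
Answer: 387/4 ≈ 96.750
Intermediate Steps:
A(g) = (4 + g)/(2*g) (A(g) = (4 + g)/((2*g)) = (4 + g)*(1/(2*g)) = (4 + g)/(2*g))
-3*(A(U) - 33) = -3*((½)*(4 + 8)/8 - 33) = -3*((½)*(⅛)*12 - 33) = -3*(¾ - 33) = -3*(-129/4) = 387/4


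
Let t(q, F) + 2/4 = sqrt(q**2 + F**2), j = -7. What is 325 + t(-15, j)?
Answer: 649/2 + sqrt(274) ≈ 341.05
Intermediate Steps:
t(q, F) = -1/2 + sqrt(F**2 + q**2) (t(q, F) = -1/2 + sqrt(q**2 + F**2) = -1/2 + sqrt(F**2 + q**2))
325 + t(-15, j) = 325 + (-1/2 + sqrt((-7)**2 + (-15)**2)) = 325 + (-1/2 + sqrt(49 + 225)) = 325 + (-1/2 + sqrt(274)) = 649/2 + sqrt(274)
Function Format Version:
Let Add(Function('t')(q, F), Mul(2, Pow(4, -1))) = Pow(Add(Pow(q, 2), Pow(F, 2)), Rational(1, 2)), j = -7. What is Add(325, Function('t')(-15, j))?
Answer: Add(Rational(649, 2), Pow(274, Rational(1, 2))) ≈ 341.05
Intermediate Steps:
Function('t')(q, F) = Add(Rational(-1, 2), Pow(Add(Pow(F, 2), Pow(q, 2)), Rational(1, 2))) (Function('t')(q, F) = Add(Rational(-1, 2), Pow(Add(Pow(q, 2), Pow(F, 2)), Rational(1, 2))) = Add(Rational(-1, 2), Pow(Add(Pow(F, 2), Pow(q, 2)), Rational(1, 2))))
Add(325, Function('t')(-15, j)) = Add(325, Add(Rational(-1, 2), Pow(Add(Pow(-7, 2), Pow(-15, 2)), Rational(1, 2)))) = Add(325, Add(Rational(-1, 2), Pow(Add(49, 225), Rational(1, 2)))) = Add(325, Add(Rational(-1, 2), Pow(274, Rational(1, 2)))) = Add(Rational(649, 2), Pow(274, Rational(1, 2)))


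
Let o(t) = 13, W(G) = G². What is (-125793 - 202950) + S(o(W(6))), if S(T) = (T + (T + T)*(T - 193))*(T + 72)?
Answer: -725438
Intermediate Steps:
S(T) = (72 + T)*(T + 2*T*(-193 + T)) (S(T) = (T + (2*T)*(-193 + T))*(72 + T) = (T + 2*T*(-193 + T))*(72 + T) = (72 + T)*(T + 2*T*(-193 + T)))
(-125793 - 202950) + S(o(W(6))) = (-125793 - 202950) + 13*(-27720 - 241*13 + 2*13²) = -328743 + 13*(-27720 - 3133 + 2*169) = -328743 + 13*(-27720 - 3133 + 338) = -328743 + 13*(-30515) = -328743 - 396695 = -725438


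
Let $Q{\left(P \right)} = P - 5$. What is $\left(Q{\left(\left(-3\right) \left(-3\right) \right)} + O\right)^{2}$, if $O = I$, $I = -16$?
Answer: $144$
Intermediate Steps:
$O = -16$
$Q{\left(P \right)} = -5 + P$ ($Q{\left(P \right)} = P - 5 = -5 + P$)
$\left(Q{\left(\left(-3\right) \left(-3\right) \right)} + O\right)^{2} = \left(\left(-5 - -9\right) - 16\right)^{2} = \left(\left(-5 + 9\right) - 16\right)^{2} = \left(4 - 16\right)^{2} = \left(-12\right)^{2} = 144$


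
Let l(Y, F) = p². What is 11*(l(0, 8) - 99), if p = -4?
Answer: -913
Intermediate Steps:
l(Y, F) = 16 (l(Y, F) = (-4)² = 16)
11*(l(0, 8) - 99) = 11*(16 - 99) = 11*(-83) = -913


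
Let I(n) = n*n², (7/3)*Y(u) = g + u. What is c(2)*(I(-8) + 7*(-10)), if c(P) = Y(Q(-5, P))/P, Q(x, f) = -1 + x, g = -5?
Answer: 9603/7 ≈ 1371.9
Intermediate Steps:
Y(u) = -15/7 + 3*u/7 (Y(u) = 3*(-5 + u)/7 = -15/7 + 3*u/7)
c(P) = -33/(7*P) (c(P) = (-15/7 + 3*(-1 - 5)/7)/P = (-15/7 + (3/7)*(-6))/P = (-15/7 - 18/7)/P = -33/(7*P))
I(n) = n³
c(2)*(I(-8) + 7*(-10)) = (-33/7/2)*((-8)³ + 7*(-10)) = (-33/7*½)*(-512 - 70) = -33/14*(-582) = 9603/7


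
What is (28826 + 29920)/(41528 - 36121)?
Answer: 58746/5407 ≈ 10.865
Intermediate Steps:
(28826 + 29920)/(41528 - 36121) = 58746/5407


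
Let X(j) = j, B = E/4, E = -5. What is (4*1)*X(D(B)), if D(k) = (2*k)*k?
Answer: 25/2 ≈ 12.500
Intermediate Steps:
B = -5/4 ≈ -1.2500
D(k) = 2*k**2
(4*1)*X(D(B)) = (4*1)*(2*(-5/4)**2) = 4*(2*(25/16)) = 4*(25/8) = 25/2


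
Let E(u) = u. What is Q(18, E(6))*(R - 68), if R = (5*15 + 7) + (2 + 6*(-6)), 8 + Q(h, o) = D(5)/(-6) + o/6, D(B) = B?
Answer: 470/3 ≈ 156.67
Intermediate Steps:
Q(h, o) = -53/6 + o/6 (Q(h, o) = -8 + (5/(-6) + o/6) = -8 + (5*(-1/6) + o*(1/6)) = -8 + (-5/6 + o/6) = -53/6 + o/6)
R = 48 (R = (75 + 7) + (2 - 36) = 82 - 34 = 48)
Q(18, E(6))*(R - 68) = (-53/6 + (1/6)*6)*(48 - 68) = (-53/6 + 1)*(-20) = -47/6*(-20) = 470/3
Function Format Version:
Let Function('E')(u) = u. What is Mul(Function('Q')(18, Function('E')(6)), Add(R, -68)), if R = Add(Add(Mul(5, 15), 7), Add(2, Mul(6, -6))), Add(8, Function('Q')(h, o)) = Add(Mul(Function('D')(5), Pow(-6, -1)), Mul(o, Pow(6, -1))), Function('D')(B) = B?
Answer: Rational(470, 3) ≈ 156.67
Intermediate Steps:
Function('Q')(h, o) = Add(Rational(-53, 6), Mul(Rational(1, 6), o)) (Function('Q')(h, o) = Add(-8, Add(Mul(5, Pow(-6, -1)), Mul(o, Pow(6, -1)))) = Add(-8, Add(Mul(5, Rational(-1, 6)), Mul(o, Rational(1, 6)))) = Add(-8, Add(Rational(-5, 6), Mul(Rational(1, 6), o))) = Add(Rational(-53, 6), Mul(Rational(1, 6), o)))
R = 48 (R = Add(Add(75, 7), Add(2, -36)) = Add(82, -34) = 48)
Mul(Function('Q')(18, Function('E')(6)), Add(R, -68)) = Mul(Add(Rational(-53, 6), Mul(Rational(1, 6), 6)), Add(48, -68)) = Mul(Add(Rational(-53, 6), 1), -20) = Mul(Rational(-47, 6), -20) = Rational(470, 3)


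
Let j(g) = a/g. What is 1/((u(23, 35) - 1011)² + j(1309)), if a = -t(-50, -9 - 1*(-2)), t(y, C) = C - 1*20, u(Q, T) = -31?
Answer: 1309/1421265103 ≈ 9.2101e-7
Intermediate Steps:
t(y, C) = -20 + C (t(y, C) = C - 20 = -20 + C)
a = 27 (a = -(-20 + (-9 - 1*(-2))) = -(-20 + (-9 + 2)) = -(-20 - 7) = -1*(-27) = 27)
j(g) = 27/g
1/((u(23, 35) - 1011)² + j(1309)) = 1/((-31 - 1011)² + 27/1309) = 1/((-1042)² + 27*(1/1309)) = 1/(1085764 + 27/1309) = 1/(1421265103/1309) = 1309/1421265103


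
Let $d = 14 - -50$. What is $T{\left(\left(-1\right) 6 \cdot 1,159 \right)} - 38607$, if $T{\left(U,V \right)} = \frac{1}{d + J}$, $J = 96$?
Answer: $- \frac{6177119}{160} \approx -38607.0$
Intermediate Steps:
$d = 64$ ($d = 14 + 50 = 64$)
$T{\left(U,V \right)} = \frac{1}{160}$ ($T{\left(U,V \right)} = \frac{1}{64 + 96} = \frac{1}{160}$)
$T{\left(\left(-1\right) 6 \cdot 1,159 \right)} - 38607 = \frac{1}{160} - 38607 = - \frac{6177119}{160}$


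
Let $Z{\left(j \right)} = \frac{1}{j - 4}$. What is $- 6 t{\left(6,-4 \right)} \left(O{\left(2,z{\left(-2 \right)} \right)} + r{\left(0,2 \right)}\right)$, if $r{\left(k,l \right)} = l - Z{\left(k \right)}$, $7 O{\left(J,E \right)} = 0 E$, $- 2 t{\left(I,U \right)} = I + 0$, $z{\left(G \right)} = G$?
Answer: $\frac{81}{2} \approx 40.5$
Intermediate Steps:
$Z{\left(j \right)} = \frac{1}{-4 + j}$
$t{\left(I,U \right)} = - \frac{I}{2}$ ($t{\left(I,U \right)} = - \frac{I + 0}{2} = - \frac{I}{2}$)
$O{\left(J,E \right)} = 0$ ($O{\left(J,E \right)} = \frac{0 E}{7} = \frac{1}{7} \cdot 0 = 0$)
$r{\left(k,l \right)} = l - \frac{1}{-4 + k}$
$- 6 t{\left(6,-4 \right)} \left(O{\left(2,z{\left(-2 \right)} \right)} + r{\left(0,2 \right)}\right) = - 6 \left(- \frac{1}{2}\right) 6 \left(0 + \frac{-1 + 2 \left(-4 + 0\right)}{-4 + 0}\right) = - 6 \left(- 3 \left(0 + \frac{-1 + 2 \left(-4\right)}{-4}\right)\right) = - 6 \left(- 3 \left(0 - \frac{-1 - 8}{4}\right)\right) = - 6 \left(- 3 \left(0 - - \frac{9}{4}\right)\right) = - 6 \left(- 3 \left(0 + \frac{9}{4}\right)\right) = - 6 \left(\left(-3\right) \frac{9}{4}\right) = \left(-6\right) \left(- \frac{27}{4}\right) = \frac{81}{2}$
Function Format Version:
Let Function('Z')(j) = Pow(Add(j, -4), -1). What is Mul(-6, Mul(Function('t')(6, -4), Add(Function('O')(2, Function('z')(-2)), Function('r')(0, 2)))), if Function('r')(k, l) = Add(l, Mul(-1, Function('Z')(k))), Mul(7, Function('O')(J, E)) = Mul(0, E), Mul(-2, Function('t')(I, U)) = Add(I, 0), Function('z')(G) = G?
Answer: Rational(81, 2) ≈ 40.500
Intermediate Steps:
Function('Z')(j) = Pow(Add(-4, j), -1)
Function('t')(I, U) = Mul(Rational(-1, 2), I) (Function('t')(I, U) = Mul(Rational(-1, 2), Add(I, 0)) = Mul(Rational(-1, 2), I))
Function('O')(J, E) = 0 (Function('O')(J, E) = Mul(Rational(1, 7), Mul(0, E)) = Mul(Rational(1, 7), 0) = 0)
Function('r')(k, l) = Add(l, Mul(-1, Pow(Add(-4, k), -1)))
Mul(-6, Mul(Function('t')(6, -4), Add(Function('O')(2, Function('z')(-2)), Function('r')(0, 2)))) = Mul(-6, Mul(Mul(Rational(-1, 2), 6), Add(0, Mul(Pow(Add(-4, 0), -1), Add(-1, Mul(2, Add(-4, 0))))))) = Mul(-6, Mul(-3, Add(0, Mul(Pow(-4, -1), Add(-1, Mul(2, -4)))))) = Mul(-6, Mul(-3, Add(0, Mul(Rational(-1, 4), Add(-1, -8))))) = Mul(-6, Mul(-3, Add(0, Mul(Rational(-1, 4), -9)))) = Mul(-6, Mul(-3, Add(0, Rational(9, 4)))) = Mul(-6, Mul(-3, Rational(9, 4))) = Mul(-6, Rational(-27, 4)) = Rational(81, 2)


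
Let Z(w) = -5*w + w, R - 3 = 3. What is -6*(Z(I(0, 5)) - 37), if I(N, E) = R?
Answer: 366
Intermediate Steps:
R = 6 (R = 3 + 3 = 6)
I(N, E) = 6
Z(w) = -4*w
-6*(Z(I(0, 5)) - 37) = -6*(-4*6 - 37) = -6*(-24 - 37) = -6*(-61) = 366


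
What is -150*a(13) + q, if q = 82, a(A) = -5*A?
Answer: 9832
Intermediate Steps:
-150*a(13) + q = -(-750)*13 + 82 = -150*(-65) + 82 = 9750 + 82 = 9832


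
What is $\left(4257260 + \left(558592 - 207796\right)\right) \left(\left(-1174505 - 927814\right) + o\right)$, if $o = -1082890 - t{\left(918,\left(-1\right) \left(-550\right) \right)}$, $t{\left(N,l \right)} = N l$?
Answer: $-17004228918104$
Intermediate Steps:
$o = -1587790$ ($o = -1082890 - 918 \left(\left(-1\right) \left(-550\right)\right) = -1082890 - 918 \cdot 550 = -1082890 - 504900 = -1587790$)
$\left(4257260 + \left(558592 - 207796\right)\right) \left(\left(-1174505 - 927814\right) + o\right) = \left(4257260 + \left(558592 - 207796\right)\right) \left(\left(-1174505 - 927814\right) - 1587790\right) = \left(4257260 + \left(558592 - 207796\right)\right) \left(-2102319 - 1587790\right) = \left(4257260 + 350796\right) \left(-3690109\right) = 4608056 \left(-3690109\right) = -17004228918104$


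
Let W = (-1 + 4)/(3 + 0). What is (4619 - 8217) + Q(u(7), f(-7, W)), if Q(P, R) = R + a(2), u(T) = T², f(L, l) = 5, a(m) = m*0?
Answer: -3593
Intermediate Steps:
a(m) = 0
W = 1 (W = 3/3 = 3*(⅓) = 1)
Q(P, R) = R (Q(P, R) = R + 0 = R)
(4619 - 8217) + Q(u(7), f(-7, W)) = (4619 - 8217) + 5 = -3598 + 5 = -3593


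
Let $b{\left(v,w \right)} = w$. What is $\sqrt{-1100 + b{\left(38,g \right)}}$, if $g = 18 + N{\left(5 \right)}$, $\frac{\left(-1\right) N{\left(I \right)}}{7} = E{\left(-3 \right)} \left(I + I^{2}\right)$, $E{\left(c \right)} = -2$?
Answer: $i \sqrt{662} \approx 25.729 i$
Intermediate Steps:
$N{\left(I \right)} = 14 I + 14 I^{2}$ ($N{\left(I \right)} = - 7 \left(- 2 \left(I + I^{2}\right)\right) = - 7 \left(- 2 I - 2 I^{2}\right) = 14 I + 14 I^{2}$)
$g = 438$ ($g = 18 + 14 \cdot 5 \left(1 + 5\right) = 18 + 14 \cdot 5 \cdot 6 = 18 + 420 = 438$)
$\sqrt{-1100 + b{\left(38,g \right)}} = \sqrt{-1100 + 438} = \sqrt{-662} = i \sqrt{662}$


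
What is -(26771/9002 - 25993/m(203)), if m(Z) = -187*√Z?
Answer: -26771/9002 - 139*√203/203 ≈ -12.730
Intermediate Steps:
-(26771/9002 - 25993/m(203)) = -(26771/9002 - 25993*(-√203/37961)) = -(26771*(1/9002) - (-139)*√203/203) = -(26771/9002 + 139*√203/203) = -26771/9002 - 139*√203/203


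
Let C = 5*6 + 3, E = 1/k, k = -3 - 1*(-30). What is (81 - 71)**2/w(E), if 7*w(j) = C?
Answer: 700/33 ≈ 21.212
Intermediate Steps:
k = 27 (k = -3 + 30 = 27)
E = 1/27 ≈ 0.037037
C = 33 (C = 30 + 3 = 33)
w(j) = 33/7 (w(j) = (1/7)*33 = 33/7)
(81 - 71)**2/w(E) = (81 - 71)**2/(33/7) = 10**2*(7/33) = 100*(7/33) = 700/33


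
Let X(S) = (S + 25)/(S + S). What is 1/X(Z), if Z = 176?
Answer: 352/201 ≈ 1.7512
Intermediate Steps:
X(S) = (25 + S)/(2*S) (X(S) = (25 + S)/((2*S)) = (25 + S)*(1/(2*S)) = (25 + S)/(2*S))
1/X(Z) = 1/((1/2)*(25 + 176)/176) = 1/((1/2)*(1/176)*201) = 1/(201/352) = 352/201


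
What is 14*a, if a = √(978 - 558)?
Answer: 28*√105 ≈ 286.91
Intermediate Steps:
a = 2*√105 (a = √420 = 2*√105 ≈ 20.494)
14*a = 14*(2*√105) = 28*√105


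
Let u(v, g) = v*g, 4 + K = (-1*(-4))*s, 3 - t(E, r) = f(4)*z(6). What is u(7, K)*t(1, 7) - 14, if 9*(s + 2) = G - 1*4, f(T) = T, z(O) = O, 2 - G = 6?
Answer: 6818/3 ≈ 2272.7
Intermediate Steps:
G = -4 (G = 2 - 1*6 = 2 - 6 = -4)
s = -26/9 (s = -2 + (-4 - 1*4)/9 = -2 + (-4 - 4)/9 = -2 + (⅑)*(-8) = -2 - 8/9 = -26/9 ≈ -2.8889)
t(E, r) = -21 (t(E, r) = 3 - 4*6 = 3 - 1*24 = 3 - 24 = -21)
K = -140/9 (K = -4 - 1*(-4)*(-26/9) = -4 + 4*(-26/9) = -4 - 104/9 = -140/9 ≈ -15.556)
u(v, g) = g*v
u(7, K)*t(1, 7) - 14 = -140/9*7*(-21) - 14 = -980/9*(-21) - 14 = 6860/3 - 14 = 6818/3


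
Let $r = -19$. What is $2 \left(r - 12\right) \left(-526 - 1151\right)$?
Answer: $103974$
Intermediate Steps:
$2 \left(r - 12\right) \left(-526 - 1151\right) = 2 \left(-19 - 12\right) \left(-526 - 1151\right) = 2 \left(-31\right) \left(-1677\right) = \left(-62\right) \left(-1677\right) = 103974$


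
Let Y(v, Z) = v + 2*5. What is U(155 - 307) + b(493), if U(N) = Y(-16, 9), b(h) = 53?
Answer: 47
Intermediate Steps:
Y(v, Z) = 10 + v (Y(v, Z) = v + 10 = 10 + v)
U(N) = -6 (U(N) = 10 - 16 = -6)
U(155 - 307) + b(493) = -6 + 53 = 47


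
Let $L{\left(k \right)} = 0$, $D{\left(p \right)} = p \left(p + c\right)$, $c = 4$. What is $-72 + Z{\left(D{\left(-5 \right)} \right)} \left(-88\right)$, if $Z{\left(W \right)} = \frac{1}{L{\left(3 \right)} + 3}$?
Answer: $- \frac{304}{3} \approx -101.33$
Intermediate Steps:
$D{\left(p \right)} = p \left(4 + p\right)$ ($D{\left(p \right)} = p \left(p + 4\right) = p \left(4 + p\right)$)
$Z{\left(W \right)} = \frac{1}{3}$ ($Z{\left(W \right)} = \frac{1}{0 + 3} = \frac{1}{3}$)
$-72 + Z{\left(D{\left(-5 \right)} \right)} \left(-88\right) = -72 + \frac{1}{3} \left(-88\right) = -72 - \frac{88}{3} = - \frac{304}{3}$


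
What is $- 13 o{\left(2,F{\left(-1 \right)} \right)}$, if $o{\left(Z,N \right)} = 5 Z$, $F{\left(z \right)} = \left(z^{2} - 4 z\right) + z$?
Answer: $-130$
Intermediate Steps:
$F{\left(z \right)} = z^{2} - 3 z$
$- 13 o{\left(2,F{\left(-1 \right)} \right)} = - 13 \cdot 5 \cdot 2 = \left(-13\right) 10 = -130$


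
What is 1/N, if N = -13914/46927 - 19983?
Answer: -46927/937756155 ≈ -5.0042e-5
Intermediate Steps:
N = -937756155/46927 (N = -13914*1/46927 - 19983 = -13914/46927 - 19983 = -937756155/46927 ≈ -19983.)
1/N = 1/(-937756155/46927) = -46927/937756155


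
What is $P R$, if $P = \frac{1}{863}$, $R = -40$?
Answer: $- \frac{40}{863} \approx -0.04635$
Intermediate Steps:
$P = \frac{1}{863} \approx 0.0011587$
$P R = \frac{1}{863} \left(-40\right) = - \frac{40}{863}$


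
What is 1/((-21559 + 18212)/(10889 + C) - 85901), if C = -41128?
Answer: -30239/2597556992 ≈ -1.1641e-5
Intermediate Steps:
1/((-21559 + 18212)/(10889 + C) - 85901) = 1/((-21559 + 18212)/(10889 - 41128) - 85901) = 1/(-3347/(-30239) - 85901) = 1/(-3347*(-1/30239) - 85901) = 1/(3347/30239 - 85901) = 1/(-2597556992/30239) = -30239/2597556992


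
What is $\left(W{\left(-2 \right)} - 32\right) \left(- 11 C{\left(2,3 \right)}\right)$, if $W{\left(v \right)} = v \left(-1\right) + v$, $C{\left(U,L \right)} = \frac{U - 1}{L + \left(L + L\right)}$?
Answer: $\frac{352}{9} \approx 39.111$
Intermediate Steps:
$C{\left(U,L \right)} = \frac{-1 + U}{3 L}$ ($C{\left(U,L \right)} = \frac{-1 + U}{L + 2 L} = \frac{-1 + U}{3 L}$)
$W{\left(v \right)} = 0$ ($W{\left(v \right)} = - v + v = 0$)
$\left(W{\left(-2 \right)} - 32\right) \left(- 11 C{\left(2,3 \right)}\right) = \left(0 - 32\right) \left(- 11 \frac{-1 + 2}{3 \cdot 3}\right) = - 32 \left(- 11 \cdot \frac{1}{3} \cdot \frac{1}{3} \cdot 1\right) = - 32 \left(\left(-11\right) \frac{1}{9}\right) = \left(-32\right) \left(- \frac{11}{9}\right) = \frac{352}{9}$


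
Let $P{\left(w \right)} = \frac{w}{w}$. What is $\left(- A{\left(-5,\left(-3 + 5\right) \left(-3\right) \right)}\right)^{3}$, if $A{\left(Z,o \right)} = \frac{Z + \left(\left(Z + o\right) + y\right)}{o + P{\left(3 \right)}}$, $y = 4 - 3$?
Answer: $-27$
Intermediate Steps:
$y = 1$ ($y = 4 - 3 = 1$)
$P{\left(w \right)} = 1$
$A{\left(Z,o \right)} = \frac{1 + o + 2 Z}{1 + o}$ ($A{\left(Z,o \right)} = \frac{Z + \left(\left(Z + o\right) + 1\right)}{o + 1} = \frac{Z + \left(1 + Z + o\right)}{1 + o} = \frac{1 + o + 2 Z}{1 + o}$)
$\left(- A{\left(-5,\left(-3 + 5\right) \left(-3\right) \right)}\right)^{3} = \left(- \frac{1 + \left(-3 + 5\right) \left(-3\right) + 2 \left(-5\right)}{1 + \left(-3 + 5\right) \left(-3\right)}\right)^{3} = \left(- \frac{1 + 2 \left(-3\right) - 10}{1 + 2 \left(-3\right)}\right)^{3} = \left(- \frac{1 - 6 - 10}{1 - 6}\right)^{3} = \left(- \frac{-15}{-5}\right)^{3} = \left(- \frac{\left(-1\right) \left(-15\right)}{5}\right)^{3} = \left(\left(-1\right) 3\right)^{3} = \left(-3\right)^{3} = -27$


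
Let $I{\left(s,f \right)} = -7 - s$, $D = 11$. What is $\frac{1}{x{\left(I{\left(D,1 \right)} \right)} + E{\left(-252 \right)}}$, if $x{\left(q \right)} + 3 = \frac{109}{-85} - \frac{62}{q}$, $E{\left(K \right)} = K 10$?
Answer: $- \frac{765}{1928441} \approx -0.00039669$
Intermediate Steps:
$E{\left(K \right)} = 10 K$
$x{\left(q \right)} = - \frac{364}{85} - \frac{62}{q}$ ($x{\left(q \right)} = -3 + \left(\frac{109}{-85} - \frac{62}{q}\right) = -3 + \left(109 \left(- \frac{1}{85}\right) - \frac{62}{q}\right) = -3 - \left(\frac{109}{85} + \frac{62}{q}\right) = - \frac{364}{85} - \frac{62}{q}$)
$\frac{1}{x{\left(I{\left(D,1 \right)} \right)} + E{\left(-252 \right)}} = \frac{1}{\left(- \frac{364}{85} - \frac{62}{-7 - 11}\right) + 10 \left(-252\right)} = \frac{1}{\left(- \frac{364}{85} - \frac{62}{-7 - 11}\right) - 2520} = \frac{1}{\left(- \frac{364}{85} - \frac{62}{-18}\right) - 2520} = \frac{1}{\left(- \frac{364}{85} - - \frac{31}{9}\right) - 2520} = \frac{1}{\left(- \frac{364}{85} + \frac{31}{9}\right) - 2520} = \frac{1}{- \frac{641}{765} - 2520} = \frac{1}{- \frac{1928441}{765}} = - \frac{765}{1928441}$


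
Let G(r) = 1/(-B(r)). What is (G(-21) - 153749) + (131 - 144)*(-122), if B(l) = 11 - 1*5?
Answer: -912979/6 ≈ -1.5216e+5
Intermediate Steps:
B(l) = 6 (B(l) = 11 - 5 = 6)
G(r) = -⅙ (G(r) = 1/(-1*6) = 1/(-6) = -⅙)
(G(-21) - 153749) + (131 - 144)*(-122) = (-⅙ - 153749) + (131 - 144)*(-122) = -922495/6 - 13*(-122) = -922495/6 + 1586 = -912979/6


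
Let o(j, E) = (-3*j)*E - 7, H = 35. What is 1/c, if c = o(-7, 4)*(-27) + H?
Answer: -1/2044 ≈ -0.00048924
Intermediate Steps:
o(j, E) = -7 - 3*E*j (o(j, E) = -3*E*j - 7 = -7 - 3*E*j)
c = -2044 (c = (-7 - 3*4*(-7))*(-27) + 35 = (-7 + 84)*(-27) + 35 = 77*(-27) + 35 = -2079 + 35 = -2044)
1/c = 1/(-2044) = -1/2044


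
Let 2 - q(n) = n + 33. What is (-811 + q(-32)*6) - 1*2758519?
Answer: -2759324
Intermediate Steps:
q(n) = -31 - n (q(n) = 2 - (n + 33) = 2 - (33 + n) = 2 + (-33 - n) = -31 - n)
(-811 + q(-32)*6) - 1*2758519 = (-811 + (-31 - 1*(-32))*6) - 1*2758519 = (-811 + (-31 + 32)*6) - 2758519 = (-811 + 1*6) - 2758519 = (-811 + 6) - 2758519 = -805 - 2758519 = -2759324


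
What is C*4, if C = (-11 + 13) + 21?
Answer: 92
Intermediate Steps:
C = 23 (C = 2 + 21 = 23)
C*4 = 23*4 = 92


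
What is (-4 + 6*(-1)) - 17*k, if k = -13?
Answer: 211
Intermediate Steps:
(-4 + 6*(-1)) - 17*k = (-4 + 6*(-1)) - 17*(-13) = (-4 - 6) + 221 = -10 + 221 = 211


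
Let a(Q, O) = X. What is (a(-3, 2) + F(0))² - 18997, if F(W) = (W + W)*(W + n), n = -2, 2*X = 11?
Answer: -75867/4 ≈ -18967.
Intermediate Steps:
X = 11/2 (X = (½)*11 = 11/2 ≈ 5.5000)
a(Q, O) = 11/2
F(W) = 2*W*(-2 + W) (F(W) = (W + W)*(W - 2) = (2*W)*(-2 + W) = 2*W*(-2 + W))
(a(-3, 2) + F(0))² - 18997 = (11/2 + 2*0*(-2 + 0))² - 18997 = (11/2 + 2*0*(-2))² - 18997 = (11/2 + 0)² - 18997 = (11/2)² - 18997 = 121/4 - 18997 = -75867/4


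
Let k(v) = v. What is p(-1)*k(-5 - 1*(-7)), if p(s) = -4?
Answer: -8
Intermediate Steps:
p(-1)*k(-5 - 1*(-7)) = -4*(-5 - 1*(-7)) = -4*(-5 + 7) = -4*2 = -8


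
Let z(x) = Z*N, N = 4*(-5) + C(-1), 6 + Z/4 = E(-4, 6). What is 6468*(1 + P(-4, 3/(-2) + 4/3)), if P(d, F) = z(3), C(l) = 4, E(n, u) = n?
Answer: 4145988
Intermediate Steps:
Z = -40 (Z = -24 + 4*(-4) = -24 - 16 = -40)
N = -16 (N = 4*(-5) + 4 = -20 + 4 = -16)
z(x) = 640 (z(x) = -40*(-16) = 640)
P(d, F) = 640
6468*(1 + P(-4, 3/(-2) + 4/3)) = 6468*(1 + 640) = 6468*641 = 4145988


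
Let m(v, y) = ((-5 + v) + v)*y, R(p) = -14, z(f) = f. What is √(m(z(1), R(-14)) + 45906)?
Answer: 2*√11487 ≈ 214.35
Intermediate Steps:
m(v, y) = y*(-5 + 2*v) (m(v, y) = (-5 + 2*v)*y = y*(-5 + 2*v))
√(m(z(1), R(-14)) + 45906) = √(-14*(-5 + 2*1) + 45906) = √(-14*(-5 + 2) + 45906) = √(-14*(-3) + 45906) = √(42 + 45906) = √45948 = 2*√11487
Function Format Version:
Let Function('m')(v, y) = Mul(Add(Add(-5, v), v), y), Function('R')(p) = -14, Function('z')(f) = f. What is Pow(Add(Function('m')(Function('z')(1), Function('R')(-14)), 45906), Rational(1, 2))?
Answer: Mul(2, Pow(11487, Rational(1, 2))) ≈ 214.35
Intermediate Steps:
Function('m')(v, y) = Mul(y, Add(-5, Mul(2, v))) (Function('m')(v, y) = Mul(Add(-5, Mul(2, v)), y) = Mul(y, Add(-5, Mul(2, v))))
Pow(Add(Function('m')(Function('z')(1), Function('R')(-14)), 45906), Rational(1, 2)) = Pow(Add(Mul(-14, Add(-5, Mul(2, 1))), 45906), Rational(1, 2)) = Pow(Add(Mul(-14, Add(-5, 2)), 45906), Rational(1, 2)) = Pow(Add(Mul(-14, -3), 45906), Rational(1, 2)) = Pow(Add(42, 45906), Rational(1, 2)) = Pow(45948, Rational(1, 2)) = Mul(2, Pow(11487, Rational(1, 2)))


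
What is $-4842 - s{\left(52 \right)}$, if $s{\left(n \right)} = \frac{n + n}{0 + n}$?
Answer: $-4844$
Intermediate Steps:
$s{\left(n \right)} = 2$ ($s{\left(n \right)} = \frac{2 n}{n} = 2$)
$-4842 - s{\left(52 \right)} = -4842 - 2 = -4844$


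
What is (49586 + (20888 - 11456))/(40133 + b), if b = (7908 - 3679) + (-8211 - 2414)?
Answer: 59018/33737 ≈ 1.7494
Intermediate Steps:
b = -6396 (b = 4229 - 10625 = -6396)
(49586 + (20888 - 11456))/(40133 + b) = (49586 + (20888 - 11456))/(40133 - 6396) = (49586 + 9432)/33737 = 59018*(1/33737) = 59018/33737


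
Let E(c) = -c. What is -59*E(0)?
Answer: 0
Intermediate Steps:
-59*E(0) = -(-59)*0 = -59*0 = 0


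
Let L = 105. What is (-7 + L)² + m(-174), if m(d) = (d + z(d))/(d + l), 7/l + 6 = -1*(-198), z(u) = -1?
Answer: 320816804/33401 ≈ 9605.0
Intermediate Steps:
l = 7/192 (l = 7/(-6 - 1*(-198)) = 7/(-6 + 198) = 7/192 ≈ 0.036458)
m(d) = (-1 + d)/(7/192 + d) (m(d) = (d - 1)/(d + 7/192) = (-1 + d)/(7/192 + d))
(-7 + L)² + m(-174) = (-7 + 105)² + 192*(-1 - 174)/(7 + 192*(-174)) = 98² + 192*(-175)/(7 - 33408) = 9604 + 192*(-175)/(-33401) = 9604 + 192*(-1/33401)*(-175) = 9604 + 33600/33401 = 320816804/33401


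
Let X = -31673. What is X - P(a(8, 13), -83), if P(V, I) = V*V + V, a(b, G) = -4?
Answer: -31685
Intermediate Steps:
P(V, I) = V + V² (P(V, I) = V² + V = V + V²)
X - P(a(8, 13), -83) = -31673 - (-4)*(1 - 4) = -31673 - (-4)*(-3) = -31673 - 1*12 = -31673 - 12 = -31685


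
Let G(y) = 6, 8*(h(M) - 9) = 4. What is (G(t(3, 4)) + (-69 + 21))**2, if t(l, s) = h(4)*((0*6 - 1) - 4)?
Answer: 1764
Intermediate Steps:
h(M) = 19/2 (h(M) = 9 + (1/8)*4 = 9 + 1/2 = 19/2)
t(l, s) = -95/2 (t(l, s) = 19*((0*6 - 1) - 4)/2 = 19*((0 - 1) - 4)/2 = 19*(-1 - 4)/2 = (19/2)*(-5) = -95/2)
(G(t(3, 4)) + (-69 + 21))**2 = (6 + (-69 + 21))**2 = (6 - 48)**2 = (-42)**2 = 1764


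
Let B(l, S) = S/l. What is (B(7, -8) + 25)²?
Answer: 27889/49 ≈ 569.16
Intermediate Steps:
(B(7, -8) + 25)² = (-8/7 + 25)² = (167/7)² = 27889/49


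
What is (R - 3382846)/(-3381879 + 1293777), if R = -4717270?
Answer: 4050058/1044051 ≈ 3.8792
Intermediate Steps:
(R - 3382846)/(-3381879 + 1293777) = (-4717270 - 3382846)/(-3381879 + 1293777) = -8100116/(-2088102) = -8100116*(-1/2088102) = 4050058/1044051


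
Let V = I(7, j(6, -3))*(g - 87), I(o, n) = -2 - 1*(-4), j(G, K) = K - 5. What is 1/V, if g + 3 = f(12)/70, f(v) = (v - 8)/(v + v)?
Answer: -210/37799 ≈ -0.0055557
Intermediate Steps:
f(v) = (-8 + v)/(2*v) (f(v) = (-8 + v)/((2*v)) = (-8 + v)*(1/(2*v)) = (-8 + v)/(2*v))
j(G, K) = -5 + K
g = -1259/420 (g = -3 + ((½)*(-8 + 12)/12)/70 = -3 + ((½)*(1/12)*4)*(1/70) = -3 + (⅙)*(1/70) = -3 + 1/420 = -1259/420 ≈ -2.9976)
I(o, n) = 2 (I(o, n) = -2 + 4 = 2)
V = -37799/210 (V = 2*(-1259/420 - 87) = 2*(-37799/420) = -37799/210 ≈ -180.00)
1/V = 1/(-37799/210) = -210/37799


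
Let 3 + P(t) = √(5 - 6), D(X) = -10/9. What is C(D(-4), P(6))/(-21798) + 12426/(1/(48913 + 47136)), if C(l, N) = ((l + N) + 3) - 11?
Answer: 234144173191177/196182 - I/21798 ≈ 1.1935e+9 - 4.5876e-5*I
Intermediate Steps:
D(X) = -10/9 (D(X) = -10*⅑ = -10/9)
P(t) = -3 + I (P(t) = -3 + √(5 - 6) = -3 + √(-1) = -3 + I)
C(l, N) = -8 + N + l (C(l, N) = ((N + l) + 3) - 11 = (3 + N + l) - 11 = -8 + N + l)
C(D(-4), P(6))/(-21798) + 12426/(1/(48913 + 47136)) = (-8 + (-3 + I) - 10/9)/(-21798) + 12426/(1/(48913 + 47136)) = (-109/9 + I)*(-1/21798) + 12426/(1/96049) = (109/196182 - I/21798) + 12426/(1/96049) = (109/196182 - I/21798) + 12426*96049 = (109/196182 - I/21798) + 1193504874 = 234144173191177/196182 - I/21798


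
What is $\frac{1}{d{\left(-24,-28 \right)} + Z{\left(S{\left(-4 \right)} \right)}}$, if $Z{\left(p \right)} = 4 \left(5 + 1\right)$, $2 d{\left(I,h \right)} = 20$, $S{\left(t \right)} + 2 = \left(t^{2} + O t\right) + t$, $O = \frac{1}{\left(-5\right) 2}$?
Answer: $\frac{1}{34} \approx 0.029412$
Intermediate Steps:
$O = - \frac{1}{10}$ ($O = \frac{1}{-10} = - \frac{1}{10} \approx -0.1$)
$S{\left(t \right)} = -2 + t^{2} + \frac{9 t}{10}$ ($S{\left(t \right)} = -2 + \left(\left(t^{2} - \frac{t}{10}\right) + t\right) = -2 + \left(t^{2} + \frac{9 t}{10}\right) = -2 + t^{2} + \frac{9 t}{10}$)
$d{\left(I,h \right)} = 10$ ($d{\left(I,h \right)} = \frac{1}{2} \cdot 20 = 10$)
$Z{\left(p \right)} = 24$ ($Z{\left(p \right)} = 4 \cdot 6 = 24$)
$\frac{1}{d{\left(-24,-28 \right)} + Z{\left(S{\left(-4 \right)} \right)}} = \frac{1}{10 + 24} = \frac{1}{34}$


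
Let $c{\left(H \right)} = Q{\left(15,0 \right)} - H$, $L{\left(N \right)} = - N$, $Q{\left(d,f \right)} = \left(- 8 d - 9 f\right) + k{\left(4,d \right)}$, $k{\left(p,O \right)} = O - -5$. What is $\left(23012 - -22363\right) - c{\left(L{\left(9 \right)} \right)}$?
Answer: $45466$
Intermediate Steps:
$k{\left(p,O \right)} = 5 + O$ ($k{\left(p,O \right)} = O + 5 = 5 + O$)
$Q{\left(d,f \right)} = 5 - 9 f - 7 d$ ($Q{\left(d,f \right)} = \left(- 8 d - 9 f\right) + \left(5 + d\right) = \left(- 9 f - 8 d\right) + \left(5 + d\right) = 5 - 9 f - 7 d$)
$c{\left(H \right)} = -100 - H$ ($c{\left(H \right)} = \left(5 - 0 - 105\right) - H = \left(5 + 0 - 105\right) - H = -100 - H$)
$\left(23012 - -22363\right) - c{\left(L{\left(9 \right)} \right)} = \left(23012 - -22363\right) - \left(-100 - \left(-1\right) 9\right) = \left(23012 + 22363\right) - \left(-100 - -9\right) = 45375 - \left(-100 + 9\right) = 45375 - -91 = 45375 + 91 = 45466$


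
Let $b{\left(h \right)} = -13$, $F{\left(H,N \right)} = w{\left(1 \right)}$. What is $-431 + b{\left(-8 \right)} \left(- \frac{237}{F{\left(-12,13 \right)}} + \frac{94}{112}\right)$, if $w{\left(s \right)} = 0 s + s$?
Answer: $\frac{147789}{56} \approx 2639.1$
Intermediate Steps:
$w{\left(s \right)} = s$ ($w{\left(s \right)} = 0 + s = s$)
$F{\left(H,N \right)} = 1$
$-431 + b{\left(-8 \right)} \left(- \frac{237}{F{\left(-12,13 \right)}} + \frac{94}{112}\right) = -431 - 13 \left(- \frac{237}{1} + \frac{94}{112}\right) = -431 - 13 \left(\left(-237\right) 1 + 94 \cdot \frac{1}{112}\right) = -431 - 13 \left(-237 + \frac{47}{56}\right) = -431 - - \frac{171925}{56} = -431 + \frac{171925}{56} = \frac{147789}{56}$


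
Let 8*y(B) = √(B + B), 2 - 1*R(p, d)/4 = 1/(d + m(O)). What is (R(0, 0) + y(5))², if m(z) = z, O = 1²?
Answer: 517/32 + √10 ≈ 19.319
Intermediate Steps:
O = 1
R(p, d) = 8 - 4/(1 + d) (R(p, d) = 8 - 4/(d + 1) = 8 - 4/(1 + d))
y(B) = √2*√B/8 (y(B) = √(B + B)/8 = √(2*B)/8 = (√2*√B)/8 = √2*√B/8)
(R(0, 0) + y(5))² = (4*(1 + 2*0)/(1 + 0) + √2*√5/8)² = (4*(1 + 0)/1 + √10/8)² = (4*1*1 + √10/8)² = (4 + √10/8)²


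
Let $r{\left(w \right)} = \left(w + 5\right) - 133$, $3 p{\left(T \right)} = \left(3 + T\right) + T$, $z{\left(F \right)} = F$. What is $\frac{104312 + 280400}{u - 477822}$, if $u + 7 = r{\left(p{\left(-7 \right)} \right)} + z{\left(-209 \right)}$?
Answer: $- \frac{1154136}{1434509} \approx -0.80455$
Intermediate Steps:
$p{\left(T \right)} = 1 + \frac{2 T}{3}$ ($p{\left(T \right)} = \frac{\left(3 + T\right) + T}{3} = \frac{3 + 2 T}{3} = 1 + \frac{2 T}{3}$)
$r{\left(w \right)} = -128 + w$ ($r{\left(w \right)} = \left(5 + w\right) - 133 = -128 + w$)
$u = - \frac{1043}{3}$ ($u = -7 + \left(\left(-128 + \left(1 + \frac{2}{3} \left(-7\right)\right)\right) - 209\right) = -7 + \left(\left(-128 + \left(1 - \frac{14}{3}\right)\right) - 209\right) = -7 - \frac{1022}{3} = - \frac{1043}{3} \approx -347.67$)
$\frac{104312 + 280400}{u - 477822} = \frac{104312 + 280400}{- \frac{1043}{3} - 477822} = \frac{384712}{- \frac{1434509}{3}} = 384712 \left(- \frac{3}{1434509}\right) = - \frac{1154136}{1434509}$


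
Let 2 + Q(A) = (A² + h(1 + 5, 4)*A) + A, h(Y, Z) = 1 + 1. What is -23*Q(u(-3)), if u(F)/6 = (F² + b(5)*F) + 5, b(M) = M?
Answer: -368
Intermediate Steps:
h(Y, Z) = 2
u(F) = 30 + 6*F² + 30*F (u(F) = 6*((F² + 5*F) + 5) = 6*(5 + F² + 5*F) = 30 + 6*F² + 30*F)
Q(A) = -2 + A² + 3*A (Q(A) = -2 + ((A² + 2*A) + A) = -2 + (A² + 3*A) = -2 + A² + 3*A)
-23*Q(u(-3)) = -23*(-2 + (30 + 6*(-3)² + 30*(-3))² + 3*(30 + 6*(-3)² + 30*(-3))) = -23*(-2 + (30 + 6*9 - 90)² + 3*(30 + 6*9 - 90)) = -23*(-2 + (30 + 54 - 90)² + 3*(30 + 54 - 90)) = -23*(-2 + (-6)² + 3*(-6)) = -23*(-2 + 36 - 18) = -23*16 = -368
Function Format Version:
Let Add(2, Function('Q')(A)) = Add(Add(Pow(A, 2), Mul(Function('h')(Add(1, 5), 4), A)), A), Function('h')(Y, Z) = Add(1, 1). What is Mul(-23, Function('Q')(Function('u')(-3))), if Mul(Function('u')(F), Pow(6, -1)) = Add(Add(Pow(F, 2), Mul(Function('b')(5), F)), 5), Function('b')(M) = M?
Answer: -368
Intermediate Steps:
Function('h')(Y, Z) = 2
Function('u')(F) = Add(30, Mul(6, Pow(F, 2)), Mul(30, F)) (Function('u')(F) = Mul(6, Add(Add(Pow(F, 2), Mul(5, F)), 5)) = Mul(6, Add(5, Pow(F, 2), Mul(5, F))) = Add(30, Mul(6, Pow(F, 2)), Mul(30, F)))
Function('Q')(A) = Add(-2, Pow(A, 2), Mul(3, A)) (Function('Q')(A) = Add(-2, Add(Add(Pow(A, 2), Mul(2, A)), A)) = Add(-2, Add(Pow(A, 2), Mul(3, A))) = Add(-2, Pow(A, 2), Mul(3, A)))
Mul(-23, Function('Q')(Function('u')(-3))) = Mul(-23, Add(-2, Pow(Add(30, Mul(6, Pow(-3, 2)), Mul(30, -3)), 2), Mul(3, Add(30, Mul(6, Pow(-3, 2)), Mul(30, -3))))) = Mul(-23, Add(-2, Pow(Add(30, Mul(6, 9), -90), 2), Mul(3, Add(30, Mul(6, 9), -90)))) = Mul(-23, Add(-2, Pow(Add(30, 54, -90), 2), Mul(3, Add(30, 54, -90)))) = Mul(-23, Add(-2, Pow(-6, 2), Mul(3, -6))) = Mul(-23, Add(-2, 36, -18)) = Mul(-23, 16) = -368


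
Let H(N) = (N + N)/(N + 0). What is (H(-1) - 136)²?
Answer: 17956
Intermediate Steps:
H(N) = 2 (H(N) = (2*N)/N = 2)
(H(-1) - 136)² = (2 - 136)² = (-134)² = 17956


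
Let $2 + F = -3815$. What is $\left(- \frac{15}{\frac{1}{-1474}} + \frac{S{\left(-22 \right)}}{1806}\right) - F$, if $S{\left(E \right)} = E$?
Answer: $\frac{23412070}{903} \approx 25927.0$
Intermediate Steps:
$F = -3817$ ($F = -2 - 3815 = -3817$)
$\left(- \frac{15}{\frac{1}{-1474}} + \frac{S{\left(-22 \right)}}{1806}\right) - F = \left(- \frac{15}{\frac{1}{-1474}} - \frac{22}{1806}\right) - -3817 = \left(- \frac{15}{- \frac{1}{1474}} - \frac{11}{903}\right) + 3817 = \left(\left(-15\right) \left(-1474\right) - \frac{11}{903}\right) + 3817 = \left(22110 - \frac{11}{903}\right) + 3817 = \frac{19965319}{903} + 3817 = \frac{23412070}{903}$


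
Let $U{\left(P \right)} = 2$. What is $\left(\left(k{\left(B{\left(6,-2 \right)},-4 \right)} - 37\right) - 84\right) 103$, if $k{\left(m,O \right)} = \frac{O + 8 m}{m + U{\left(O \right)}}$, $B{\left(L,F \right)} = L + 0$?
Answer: $- \frac{23793}{2} \approx -11897.0$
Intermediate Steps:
$B{\left(L,F \right)} = L$
$k{\left(m,O \right)} = \frac{O + 8 m}{2 + m}$ ($k{\left(m,O \right)} = \frac{O + 8 m}{m + 2} = \frac{O + 8 m}{2 + m}$)
$\left(\left(k{\left(B{\left(6,-2 \right)},-4 \right)} - 37\right) - 84\right) 103 = \left(\left(\frac{-4 + 8 \cdot 6}{2 + 6} - 37\right) - 84\right) 103 = \left(\left(\frac{-4 + 48}{8} - 37\right) - 84\right) 103 = \left(\left(\frac{1}{8} \cdot 44 - 37\right) - 84\right) 103 = \left(\left(\frac{11}{2} - 37\right) - 84\right) 103 = \left(- \frac{63}{2} - 84\right) 103 = \left(- \frac{231}{2}\right) 103 = - \frac{23793}{2}$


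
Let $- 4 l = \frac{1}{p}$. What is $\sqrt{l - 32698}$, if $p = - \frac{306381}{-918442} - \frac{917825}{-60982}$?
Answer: $\frac{i \sqrt{6069123509450959381011312246}}{430826377396} \approx 180.83 i$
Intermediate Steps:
$p = \frac{215413188698}{14002107511}$ ($p = \left(-306381\right) \left(- \frac{1}{918442}\right) - - \frac{917825}{60982} = \frac{306381}{918442} + \frac{917825}{60982} = \frac{215413188698}{14002107511} \approx 15.384$)
$l = - \frac{14002107511}{861652754792}$ ($l = - \frac{1}{4 \cdot \frac{215413188698}{14002107511}} = \left(- \frac{1}{4}\right) \frac{14002107511}{215413188698} = - \frac{14002107511}{861652754792} \approx -0.01625$)
$\sqrt{l - 32698} = \sqrt{- \frac{14002107511}{861652754792} - 32698} = \sqrt{- \frac{28174335778296327}{861652754792}} = \frac{i \sqrt{6069123509450959381011312246}}{430826377396}$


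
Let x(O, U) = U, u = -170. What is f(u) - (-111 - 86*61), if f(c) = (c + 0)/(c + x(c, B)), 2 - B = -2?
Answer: 444716/83 ≈ 5358.0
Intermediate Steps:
B = 4 (B = 2 - 1*(-2) = 2 + 2 = 4)
f(c) = c/(4 + c) (f(c) = (c + 0)/(c + 4) = c/(4 + c))
f(u) - (-111 - 86*61) = -170/(4 - 170) - (-111 - 86*61) = -170/(-166) - (-111 - 5246) = -170*(-1/166) - 1*(-5357) = 85/83 + 5357 = 444716/83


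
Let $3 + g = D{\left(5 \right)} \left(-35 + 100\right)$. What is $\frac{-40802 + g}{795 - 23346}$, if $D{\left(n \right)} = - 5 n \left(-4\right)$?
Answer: $\frac{11435}{7517} \approx 1.5212$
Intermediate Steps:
$D{\left(n \right)} = 20 n$
$g = 6497$ ($g = -3 + 20 \cdot 5 \left(-35 + 100\right) = -3 + 100 \cdot 65 = -3 + 6500 = 6497$)
$\frac{-40802 + g}{795 - 23346} = \frac{-40802 + 6497}{795 - 23346} = - \frac{34305}{-22551} = \left(-34305\right) \left(- \frac{1}{22551}\right) = \frac{11435}{7517}$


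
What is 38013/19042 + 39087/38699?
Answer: 2215359741/736906358 ≈ 3.0063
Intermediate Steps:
38013/19042 + 39087/38699 = 2215359741/736906358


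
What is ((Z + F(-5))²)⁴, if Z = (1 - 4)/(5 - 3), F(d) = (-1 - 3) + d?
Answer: 37822859361/256 ≈ 1.4775e+8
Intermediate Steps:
F(d) = -4 + d
Z = -3/2 ≈ -1.5000
((Z + F(-5))²)⁴ = ((-3/2 + (-4 - 5))²)⁴ = ((-3/2 - 9)²)⁴ = ((-21/2)²)⁴ = (441/4)⁴ = 37822859361/256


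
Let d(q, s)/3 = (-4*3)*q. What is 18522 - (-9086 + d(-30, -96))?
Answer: 26528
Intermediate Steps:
d(q, s) = -36*q (d(q, s) = 3*((-4*3)*q) = 3*(-12*q) = -36*q)
18522 - (-9086 + d(-30, -96)) = 18522 - (-9086 - 36*(-30)) = 18522 - (-9086 + 1080) = 18522 - 1*(-8006) = 18522 + 8006 = 26528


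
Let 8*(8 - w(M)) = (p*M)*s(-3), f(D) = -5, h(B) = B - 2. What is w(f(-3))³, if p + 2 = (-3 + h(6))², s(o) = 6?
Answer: 4913/64 ≈ 76.766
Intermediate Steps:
h(B) = -2 + B
p = -1 (p = -2 + (-3 + (-2 + 6))² = -2 + (-3 + 4)² = -2 + 1² = -2 + 1 = -1)
w(M) = 8 + 3*M/4 (w(M) = 8 - (-M)*6/8 = 8 - (-3)*M/4 = 8 + 3*M/4)
w(f(-3))³ = (8 + (¾)*(-5))³ = (8 - 15/4)³ = (17/4)³ = 4913/64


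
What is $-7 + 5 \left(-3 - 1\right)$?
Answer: $-27$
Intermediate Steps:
$-7 + 5 \left(-3 - 1\right) = -7 + 5 \left(-4\right) = -7 - 20 = -27$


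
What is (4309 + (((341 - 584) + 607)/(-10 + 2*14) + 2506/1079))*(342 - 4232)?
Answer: -163627524590/9711 ≈ -1.6850e+7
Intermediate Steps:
(4309 + (((341 - 584) + 607)/(-10 + 2*14) + 2506/1079))*(342 - 4232) = (4309 + ((-243 + 607)/(-10 + 28) + 2506*(1/1079)))*(-3890) = (4309 + (364/18 + 2506/1079))*(-3890) = (4309 + (364*(1/18) + 2506/1079))*(-3890) = (4309 + (182/9 + 2506/1079))*(-3890) = (4309 + 218932/9711)*(-3890) = (42063631/9711)*(-3890) = -163627524590/9711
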